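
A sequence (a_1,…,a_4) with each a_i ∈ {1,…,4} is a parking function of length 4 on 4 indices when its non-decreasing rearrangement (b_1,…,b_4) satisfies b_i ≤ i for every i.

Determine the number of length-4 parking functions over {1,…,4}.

125

|PF| = (4−4+1)·(4+1)^(4−1) = 1·125 = 125 (Konheim–Weiss)
Check (4,2,1,2) → sorted (1,2,2,4): b_i ≤ i ∀i, a PF.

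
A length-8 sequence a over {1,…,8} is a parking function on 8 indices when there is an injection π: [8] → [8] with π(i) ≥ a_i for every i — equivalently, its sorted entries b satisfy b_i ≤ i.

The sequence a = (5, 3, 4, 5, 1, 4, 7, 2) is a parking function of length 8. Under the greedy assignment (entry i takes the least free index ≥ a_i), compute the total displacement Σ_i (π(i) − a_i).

5

Σπ = 36 ({1..8} each once); Σa = 5+3+4+5+1+4+7+2 = 31; disp = 36−31 = 5.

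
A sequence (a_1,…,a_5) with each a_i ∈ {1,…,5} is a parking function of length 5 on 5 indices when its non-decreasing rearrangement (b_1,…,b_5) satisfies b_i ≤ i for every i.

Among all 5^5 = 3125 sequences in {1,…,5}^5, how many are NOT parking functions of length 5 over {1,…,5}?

|PF(5,5)| = (5−5+1)·(5+1)^(5−1) = 1·1296 = 1296 (Pollak)
Example (4,5,5,3,2) → sorted (2,3,4,5,5): b_1=2>1, not a PF.
Total 3125; non-PF = 3125−1296 = 1829

1829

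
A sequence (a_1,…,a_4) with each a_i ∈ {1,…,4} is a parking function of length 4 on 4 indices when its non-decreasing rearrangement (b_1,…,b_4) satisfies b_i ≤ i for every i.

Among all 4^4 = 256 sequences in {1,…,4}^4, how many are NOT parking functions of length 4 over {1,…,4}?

131

Count = 1·5^3 = 1 · 125 = 125 (Pollak)
Example (2,4,3,4) → sorted (2,3,4,4): b_1=2>1, not a PF.
So 256 − 125 = 131 fail.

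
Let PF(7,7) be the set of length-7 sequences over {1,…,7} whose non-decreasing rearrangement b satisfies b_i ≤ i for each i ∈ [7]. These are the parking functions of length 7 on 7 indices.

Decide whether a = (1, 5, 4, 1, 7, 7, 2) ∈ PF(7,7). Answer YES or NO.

NO

Order a: b = (1, 1, 2, 4, 5, 7, 7).
  b_1=1 ≤ 1
  b_2=1 ≤ 2
  b_3=2 ≤ 3
  b_4=4 ≤ 4
  b_5=5 ≤ 5
  b_6=7 > 6
  fails at i=6 ⇒ NO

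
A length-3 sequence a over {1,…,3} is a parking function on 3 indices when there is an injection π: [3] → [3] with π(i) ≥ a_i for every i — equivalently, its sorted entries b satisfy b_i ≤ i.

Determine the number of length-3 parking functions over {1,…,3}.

16

|PF(3,3)| = (4−3)·4^(3−1) = 1·16 = 16
Check (3,2,1) → sorted (1,2,3): b_i ≤ i ∀i, a PF.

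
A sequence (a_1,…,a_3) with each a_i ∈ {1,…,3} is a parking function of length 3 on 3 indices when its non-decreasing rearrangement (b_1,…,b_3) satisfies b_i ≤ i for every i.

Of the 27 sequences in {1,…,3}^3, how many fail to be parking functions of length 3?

11

|PF| = (3+1−3)·(3+1)^{3−1} = 1×16 = 16 (Pollak)
Check (2,3,3) → sorted (2,3,3): b_1=2>1, not a PF.
Total 27; non-PF = 27−16 = 11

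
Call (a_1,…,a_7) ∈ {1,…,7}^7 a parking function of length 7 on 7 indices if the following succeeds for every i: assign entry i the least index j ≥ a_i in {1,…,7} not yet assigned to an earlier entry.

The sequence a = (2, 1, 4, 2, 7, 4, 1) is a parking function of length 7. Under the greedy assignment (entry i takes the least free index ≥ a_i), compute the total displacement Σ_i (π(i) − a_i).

7

Σπ = 28 ({1..7} each once); Σa = 2+1+4+2+7+4+1 = 21; disp = 28−21 = 7.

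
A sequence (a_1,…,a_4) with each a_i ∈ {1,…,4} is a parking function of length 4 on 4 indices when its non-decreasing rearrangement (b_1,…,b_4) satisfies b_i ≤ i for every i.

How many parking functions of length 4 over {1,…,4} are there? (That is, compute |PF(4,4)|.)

125

|PF(4,4)| = (4+1−4)·(4+1)^{4−1} = 1 · 125 = 125
One tuple (1,3,1,4) → sorted (1,1,3,4): b_i ≤ i ∀i, a PF.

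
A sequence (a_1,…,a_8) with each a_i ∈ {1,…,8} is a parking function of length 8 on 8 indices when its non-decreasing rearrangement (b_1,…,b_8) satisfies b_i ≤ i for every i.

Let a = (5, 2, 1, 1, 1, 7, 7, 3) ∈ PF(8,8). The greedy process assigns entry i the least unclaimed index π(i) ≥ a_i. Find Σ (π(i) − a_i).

Σπ = 8·9/2 = 36 (π permutes [8]); Σa = 5+2+1+1+1+7+7+3 = 27; disp = 36−27 = 9.

9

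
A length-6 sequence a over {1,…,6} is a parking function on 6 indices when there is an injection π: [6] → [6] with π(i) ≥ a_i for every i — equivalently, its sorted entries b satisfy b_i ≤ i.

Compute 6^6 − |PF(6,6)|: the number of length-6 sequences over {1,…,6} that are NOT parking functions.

29849

|PF| = (6+1−6)·(6+1)^{6−1} = 1×16807 = 16807 (Konheim–Weiss)
One tuple (6,6,5,4,5,3) → sorted (3,4,5,5,6,6): b_1=3>1, not a PF.
So 46656 − 16807 = 29849 fail.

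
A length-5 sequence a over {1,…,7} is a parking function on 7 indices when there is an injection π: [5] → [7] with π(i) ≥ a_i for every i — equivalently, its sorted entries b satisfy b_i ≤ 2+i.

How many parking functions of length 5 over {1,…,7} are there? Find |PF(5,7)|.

12288

|PF| = (8−5)·8^(5−1) = 3·4096 = 12288 (Konheim–Weiss)
One tuple (1,5,3,1,2) → sorted (1,1,2,3,5): b_i ≤ 2+i ∀i, a PF.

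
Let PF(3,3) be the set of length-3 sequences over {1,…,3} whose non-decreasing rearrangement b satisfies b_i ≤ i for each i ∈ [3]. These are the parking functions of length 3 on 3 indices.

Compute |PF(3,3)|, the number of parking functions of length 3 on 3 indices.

Count = (3−3+1)·(3+1)^(3−1) = 1×16 = 16 [KW]
E.g. (3,1,1) → sorted (1,1,3): b_i ≤ i ∀i, a PF.

16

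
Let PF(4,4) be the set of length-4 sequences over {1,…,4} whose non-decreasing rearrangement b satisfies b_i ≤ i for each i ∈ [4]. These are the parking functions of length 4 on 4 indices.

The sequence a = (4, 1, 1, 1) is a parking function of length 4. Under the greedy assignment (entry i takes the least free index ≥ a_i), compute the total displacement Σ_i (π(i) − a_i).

Σπ(i) = 1+…+4 = 10; Σa = 4+1+1+1 = 7; disp = 10−7 = 3.

3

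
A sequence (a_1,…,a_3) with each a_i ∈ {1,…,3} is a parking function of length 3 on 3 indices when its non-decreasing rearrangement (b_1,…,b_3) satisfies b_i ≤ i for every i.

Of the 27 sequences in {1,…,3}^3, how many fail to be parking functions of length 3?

Count = (4−3)·4^(3−1) = 1·16 = 16 [KW]
Check (3,3,2) → sorted (2,3,3): b_1=2>1, not a PF.
So 27 − 16 = 11 fail.

11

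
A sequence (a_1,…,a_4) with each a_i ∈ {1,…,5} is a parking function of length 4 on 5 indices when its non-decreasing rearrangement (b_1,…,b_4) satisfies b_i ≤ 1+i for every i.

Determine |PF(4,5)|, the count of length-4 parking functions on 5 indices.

432

|PF(4,5)| = (6−4)·6^(4−1) = 2·216 = 432 [KW]
E.g. (1,2,3,3) → sorted (1,2,3,3): b_i ≤ 1+i ∀i, a PF.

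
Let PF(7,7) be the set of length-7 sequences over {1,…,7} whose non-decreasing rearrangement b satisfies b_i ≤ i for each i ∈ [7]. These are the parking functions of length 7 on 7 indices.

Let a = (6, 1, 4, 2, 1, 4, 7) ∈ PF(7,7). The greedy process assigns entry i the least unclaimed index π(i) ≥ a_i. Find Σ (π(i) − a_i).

Σπ = 7·8/2 = 28 (π permutes [7]); Σa = 6+1+4+2+1+4+7 = 25; disp = 28−25 = 3.

3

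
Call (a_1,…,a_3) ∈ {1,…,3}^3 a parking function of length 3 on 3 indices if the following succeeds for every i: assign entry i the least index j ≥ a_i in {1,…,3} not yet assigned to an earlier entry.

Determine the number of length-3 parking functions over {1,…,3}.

16

|PF| = 1·4^2 = 1 · 16 = 16 (Konheim–Weiss)
One tuple (3,1,2) → sorted (1,2,3): b_i ≤ i ∀i, a PF.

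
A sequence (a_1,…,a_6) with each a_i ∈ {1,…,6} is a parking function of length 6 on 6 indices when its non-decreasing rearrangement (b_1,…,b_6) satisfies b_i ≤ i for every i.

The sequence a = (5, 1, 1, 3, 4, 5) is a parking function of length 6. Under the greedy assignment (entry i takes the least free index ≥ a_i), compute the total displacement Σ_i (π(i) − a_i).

Σπ(i) = 1+…+6 = 21; Σa = 5+1+1+3+4+5 = 19; disp = 21−19 = 2.

2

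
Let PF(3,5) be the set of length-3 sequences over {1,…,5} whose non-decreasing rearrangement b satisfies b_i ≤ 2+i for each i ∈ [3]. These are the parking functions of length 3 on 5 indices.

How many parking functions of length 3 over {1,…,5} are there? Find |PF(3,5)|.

Count = (5−3+1)·(5+1)^(3−1) = 3×36 = 108 (Pollak)
Check (5,3,3) → sorted (3,3,5): b_i ≤ 2+i ∀i, a PF.

108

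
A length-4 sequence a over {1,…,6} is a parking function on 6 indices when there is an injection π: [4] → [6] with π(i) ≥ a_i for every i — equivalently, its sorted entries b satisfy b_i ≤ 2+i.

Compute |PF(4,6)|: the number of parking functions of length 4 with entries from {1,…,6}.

1029

Count = (6+1−4)·(6+1)^{4−1} = 3×343 = 1029 (Konheim–Weiss)
Example (5,5,4,1) → sorted (1,4,5,5): b_i ≤ 2+i ∀i, a PF.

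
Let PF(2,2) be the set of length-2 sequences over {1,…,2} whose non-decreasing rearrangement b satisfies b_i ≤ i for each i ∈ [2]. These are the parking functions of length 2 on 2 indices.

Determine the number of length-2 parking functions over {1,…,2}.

3

|PF(2,2)| = 1·3^1 = 1×3 = 3
Check (1,1) → sorted (1,1): b_i ≤ i ∀i, a PF.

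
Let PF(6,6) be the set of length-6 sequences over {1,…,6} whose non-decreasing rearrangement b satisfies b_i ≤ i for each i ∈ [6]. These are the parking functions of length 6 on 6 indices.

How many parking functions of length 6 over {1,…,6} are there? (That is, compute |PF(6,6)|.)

Count = (6+1−6)·(6+1)^{6−1} = 1 · 16807 = 16807 [KW]
Check (6,2,1,4,1,4) → sorted (1,1,2,4,4,6): b_i ≤ i ∀i, a PF.

16807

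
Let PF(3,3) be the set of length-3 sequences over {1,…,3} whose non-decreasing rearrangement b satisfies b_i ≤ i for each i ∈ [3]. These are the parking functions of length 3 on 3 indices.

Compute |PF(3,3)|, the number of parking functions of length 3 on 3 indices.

|PF(3,3)| = (3+1−3)·(3+1)^{3−1} = 1·16 = 16
Example (2,1,2) → sorted (1,2,2): b_i ≤ i ∀i, a PF.

16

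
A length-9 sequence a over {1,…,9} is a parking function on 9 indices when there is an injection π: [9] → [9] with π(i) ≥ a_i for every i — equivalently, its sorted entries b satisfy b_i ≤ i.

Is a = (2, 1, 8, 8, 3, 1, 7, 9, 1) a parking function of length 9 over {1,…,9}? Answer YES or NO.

NO

Sorted: b = (1, 1, 1, 2, 3, 7, 8, 8, 9).
  b_1=1 ≤ 1
  b_2=1 ≤ 2
  b_3=1 ≤ 3
  b_4=2 ≤ 4
  b_5=3 ≤ 5
  b_6=7 > 6
  fails at i=6 ⇒ NO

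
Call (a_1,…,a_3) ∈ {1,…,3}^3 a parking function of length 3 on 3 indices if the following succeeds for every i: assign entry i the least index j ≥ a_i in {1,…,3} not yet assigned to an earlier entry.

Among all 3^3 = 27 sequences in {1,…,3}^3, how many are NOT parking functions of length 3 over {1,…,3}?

11

#PF = (3−3+1)·(3+1)^(3−1) = 1·16 = 16 (Pollak)
Check (3,3,3) → sorted (3,3,3): b_1=3>1, not a PF.
3^3 − 16 = 27 − 16 = 11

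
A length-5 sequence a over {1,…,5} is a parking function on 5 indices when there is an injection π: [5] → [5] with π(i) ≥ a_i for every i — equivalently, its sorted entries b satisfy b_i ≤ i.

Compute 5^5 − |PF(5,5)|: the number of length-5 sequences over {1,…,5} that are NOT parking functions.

1829

|PF| = (6−5)·6^(5−1) = 1×1296 = 1296 (Pollak)
Example (4,5,4,4,1) → sorted (1,4,4,4,5): b_2=4>2, not a PF.
Total 3125; non-PF = 3125−1296 = 1829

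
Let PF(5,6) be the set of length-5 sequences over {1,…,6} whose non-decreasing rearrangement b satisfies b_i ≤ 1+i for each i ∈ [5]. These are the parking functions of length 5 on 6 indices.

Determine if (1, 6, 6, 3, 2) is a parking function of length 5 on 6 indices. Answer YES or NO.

NO

Rearranged: b = (1, 2, 3, 6, 6).
  b_1=1 ≤ 2
  b_2=2 ≤ 3
  b_3=3 ≤ 4
  b_4=6 > 5
  fails at i=4 ⇒ NO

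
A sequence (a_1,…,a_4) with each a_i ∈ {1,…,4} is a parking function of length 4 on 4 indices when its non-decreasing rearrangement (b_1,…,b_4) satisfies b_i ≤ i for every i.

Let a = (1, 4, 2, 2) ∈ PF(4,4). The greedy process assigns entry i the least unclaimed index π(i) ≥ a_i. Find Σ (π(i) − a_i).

1

Σπ = 4·5/2 = 10 (π permutes [4]); Σa = 1+4+2+2 = 9; disp = 10−9 = 1.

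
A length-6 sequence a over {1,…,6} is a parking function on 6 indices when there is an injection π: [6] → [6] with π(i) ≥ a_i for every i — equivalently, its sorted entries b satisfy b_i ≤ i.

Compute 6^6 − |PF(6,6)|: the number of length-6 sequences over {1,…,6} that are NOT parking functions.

|PF(6,6)| = (6−6+1)·(6+1)^(6−1) = 1·16807 = 16807
Example (3,6,6,6,3,5) → sorted (3,3,5,6,6,6): b_1=3>1, not a PF.
So 46656 − 16807 = 29849 fail.

29849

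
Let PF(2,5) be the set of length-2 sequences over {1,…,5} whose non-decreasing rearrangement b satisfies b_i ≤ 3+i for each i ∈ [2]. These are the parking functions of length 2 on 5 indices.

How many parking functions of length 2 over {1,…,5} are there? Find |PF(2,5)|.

24

#PF = (6−2)·6^(2−1) = 4 · 6 = 24 [KW]
One tuple (3,4) → sorted (3,4): b_i ≤ 3+i ∀i, a PF.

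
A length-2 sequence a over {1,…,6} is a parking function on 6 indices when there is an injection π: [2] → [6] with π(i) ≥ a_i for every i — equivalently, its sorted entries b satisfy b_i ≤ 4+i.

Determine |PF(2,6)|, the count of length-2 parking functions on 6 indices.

35

|PF| = (6−2+1)·(6+1)^(2−1) = 5×7 = 35 (Pollak)
One tuple (2,4) → sorted (2,4): b_i ≤ 4+i ∀i, a PF.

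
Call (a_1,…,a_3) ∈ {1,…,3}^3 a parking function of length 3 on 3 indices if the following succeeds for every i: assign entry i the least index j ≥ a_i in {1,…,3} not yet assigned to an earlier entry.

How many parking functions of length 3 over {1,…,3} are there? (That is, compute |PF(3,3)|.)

|PF| = (3−3+1)·(3+1)^(3−1) = 1×16 = 16 [KW]
E.g. (1,1,2) → sorted (1,1,2): b_i ≤ i ∀i, a PF.

16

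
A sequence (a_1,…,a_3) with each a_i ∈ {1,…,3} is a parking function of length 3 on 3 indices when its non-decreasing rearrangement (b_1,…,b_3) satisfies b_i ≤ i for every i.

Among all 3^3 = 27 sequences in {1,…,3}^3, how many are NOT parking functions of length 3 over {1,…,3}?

#PF = 1·4^2 = 1 · 16 = 16 [KW]
E.g. (3,2,2) → sorted (2,2,3): b_1=2>1, not a PF.
Total 27; non-PF = 27−16 = 11

11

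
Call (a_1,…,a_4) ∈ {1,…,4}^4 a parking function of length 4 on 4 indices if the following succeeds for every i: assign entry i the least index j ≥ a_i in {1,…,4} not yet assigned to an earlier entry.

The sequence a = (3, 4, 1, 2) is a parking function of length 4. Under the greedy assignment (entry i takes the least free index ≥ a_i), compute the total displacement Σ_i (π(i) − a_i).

0

Σπ(i) = 1+…+4 = 10; Σa = 3+4+1+2 = 10; disp = 10−10 = 0.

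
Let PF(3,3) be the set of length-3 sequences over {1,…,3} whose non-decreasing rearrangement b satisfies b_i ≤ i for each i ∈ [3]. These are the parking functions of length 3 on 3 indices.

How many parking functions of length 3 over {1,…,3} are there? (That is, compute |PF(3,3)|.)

16

#PF = 1·4^2 = 1·16 = 16 [KW]
Example (3,1,1) → sorted (1,1,3): b_i ≤ i ∀i, a PF.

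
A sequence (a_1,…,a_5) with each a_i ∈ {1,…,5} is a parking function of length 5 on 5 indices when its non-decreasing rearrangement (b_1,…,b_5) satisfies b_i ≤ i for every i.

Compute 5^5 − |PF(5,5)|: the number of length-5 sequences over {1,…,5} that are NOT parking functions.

1829

|PF| = (5+1−5)·(5+1)^{5−1} = 1×1296 = 1296 (Konheim–Weiss)
Example (5,4,2,5,3) → sorted (2,3,4,5,5): b_1=2>1, not a PF.
5^5 − 1296 = 3125 − 1296 = 1829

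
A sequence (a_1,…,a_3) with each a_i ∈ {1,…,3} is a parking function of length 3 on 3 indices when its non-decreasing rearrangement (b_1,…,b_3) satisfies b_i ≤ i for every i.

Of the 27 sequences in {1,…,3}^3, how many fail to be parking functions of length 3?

#PF = 1·4^2 = 1×16 = 16
Example (3,3,2) → sorted (2,3,3): b_1=2>1, not a PF.
3^3 − 16 = 27 − 16 = 11

11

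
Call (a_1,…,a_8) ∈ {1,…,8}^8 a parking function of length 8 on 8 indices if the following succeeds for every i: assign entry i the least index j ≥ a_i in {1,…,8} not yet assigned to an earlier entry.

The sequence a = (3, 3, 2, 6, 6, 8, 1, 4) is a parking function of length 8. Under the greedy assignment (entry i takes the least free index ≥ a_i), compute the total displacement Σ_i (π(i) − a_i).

3

Σπ = 8·9/2 = 36 (π permutes [8]); Σa = 3+3+2+6+6+8+1+4 = 33; disp = 36−33 = 3.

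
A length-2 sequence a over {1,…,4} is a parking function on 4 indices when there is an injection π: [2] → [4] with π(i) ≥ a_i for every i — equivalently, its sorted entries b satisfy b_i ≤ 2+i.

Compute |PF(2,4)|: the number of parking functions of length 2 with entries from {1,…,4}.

|PF(2,4)| = 3·5^1 = 3×5 = 15
One tuple (2,4) → sorted (2,4): b_i ≤ 2+i ∀i, a PF.

15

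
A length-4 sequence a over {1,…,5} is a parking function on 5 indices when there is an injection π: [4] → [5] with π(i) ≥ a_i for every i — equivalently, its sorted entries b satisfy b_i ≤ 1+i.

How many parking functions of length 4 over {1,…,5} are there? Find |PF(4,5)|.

432

|PF(4,5)| = (5+1−4)·(5+1)^{4−1} = 2×216 = 432
Example (1,1,5,1) → sorted (1,1,1,5): b_i ≤ 1+i ∀i, a PF.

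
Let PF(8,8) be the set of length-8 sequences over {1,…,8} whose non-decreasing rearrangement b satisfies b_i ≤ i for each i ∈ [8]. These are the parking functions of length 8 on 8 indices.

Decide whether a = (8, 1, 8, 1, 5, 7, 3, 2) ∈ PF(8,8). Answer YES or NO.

NO

Sorted: b = (1, 1, 2, 3, 5, 7, 8, 8).
  b_1=1 ≤ 1
  b_2=1 ≤ 2
  b_3=2 ≤ 3
  b_4=3 ≤ 4
  b_5=5 ≤ 5
  b_6=7 > 6
  fails at i=6 ⇒ NO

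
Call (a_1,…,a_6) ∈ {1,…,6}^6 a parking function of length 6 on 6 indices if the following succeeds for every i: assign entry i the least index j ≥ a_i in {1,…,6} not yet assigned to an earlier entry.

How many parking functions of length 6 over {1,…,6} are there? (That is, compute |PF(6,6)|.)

16807

|PF(6,6)| = 1·7^5 = 1·16807 = 16807
One tuple (1,1,2,4,2,3) → sorted (1,1,2,2,3,4): b_i ≤ i ∀i, a PF.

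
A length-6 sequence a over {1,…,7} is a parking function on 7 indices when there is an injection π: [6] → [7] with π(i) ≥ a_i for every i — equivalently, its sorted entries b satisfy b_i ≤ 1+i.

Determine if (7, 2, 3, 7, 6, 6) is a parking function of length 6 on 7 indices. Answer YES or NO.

Sorted: b = (2, 3, 6, 6, 7, 7).
  b_1=2 ≤ 2
  b_2=3 ≤ 3
  b_3=6 > 4
  fails at i=3 ⇒ NO

NO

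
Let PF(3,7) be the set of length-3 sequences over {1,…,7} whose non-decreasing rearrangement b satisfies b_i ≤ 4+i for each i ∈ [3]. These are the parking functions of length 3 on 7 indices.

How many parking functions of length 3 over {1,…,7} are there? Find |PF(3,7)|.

|PF| = (7−3+1)·(7+1)^(3−1) = 5×64 = 320 (Konheim–Weiss)
E.g. (2,1,6) → sorted (1,2,6): b_i ≤ 4+i ∀i, a PF.

320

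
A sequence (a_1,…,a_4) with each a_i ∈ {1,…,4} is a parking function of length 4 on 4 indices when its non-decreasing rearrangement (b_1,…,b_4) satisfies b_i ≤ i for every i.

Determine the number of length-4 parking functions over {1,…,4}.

Count = (4+1−4)·(4+1)^{4−1} = 1×125 = 125 (Pollak)
E.g. (4,1,3,2) → sorted (1,2,3,4): b_i ≤ i ∀i, a PF.

125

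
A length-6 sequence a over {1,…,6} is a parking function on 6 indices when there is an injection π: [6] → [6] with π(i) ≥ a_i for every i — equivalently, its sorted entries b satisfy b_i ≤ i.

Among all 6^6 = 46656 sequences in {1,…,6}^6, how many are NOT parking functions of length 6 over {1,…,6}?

Count = (6+1−6)·(6+1)^{6−1} = 1·16807 = 16807 (Pollak)
Check (1,1,5,5,5,1) → sorted (1,1,1,5,5,5): b_4=5>4, not a PF.
Total 46656; non-PF = 46656−16807 = 29849

29849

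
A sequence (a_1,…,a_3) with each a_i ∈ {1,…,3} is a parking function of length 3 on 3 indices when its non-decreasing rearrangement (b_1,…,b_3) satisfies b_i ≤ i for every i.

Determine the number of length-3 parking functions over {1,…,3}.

|PF(3,3)| = (4−3)·4^(3−1) = 1·16 = 16 [KW]
E.g. (1,3,1) → sorted (1,1,3): b_i ≤ i ∀i, a PF.

16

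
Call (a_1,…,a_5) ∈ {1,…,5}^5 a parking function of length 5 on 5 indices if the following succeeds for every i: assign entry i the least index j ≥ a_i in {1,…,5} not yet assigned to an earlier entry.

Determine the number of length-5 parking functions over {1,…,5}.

Count = (5−5+1)·(5+1)^(5−1) = 1×1296 = 1296
Check (1,5,2,3,4) → sorted (1,2,3,4,5): b_i ≤ i ∀i, a PF.

1296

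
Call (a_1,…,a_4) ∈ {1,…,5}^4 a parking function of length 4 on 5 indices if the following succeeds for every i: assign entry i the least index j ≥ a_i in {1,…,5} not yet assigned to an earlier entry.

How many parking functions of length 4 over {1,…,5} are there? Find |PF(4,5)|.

432

#PF = 2·6^3 = 2 · 216 = 432 [KW]
E.g. (2,4,1,5) → sorted (1,2,4,5): b_i ≤ 1+i ∀i, a PF.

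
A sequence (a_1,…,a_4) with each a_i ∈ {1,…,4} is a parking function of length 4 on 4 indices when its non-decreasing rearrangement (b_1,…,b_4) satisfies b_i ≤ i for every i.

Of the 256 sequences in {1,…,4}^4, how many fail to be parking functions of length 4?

131

#PF = (4+1−4)·(4+1)^{4−1} = 1×125 = 125 [KW]
E.g. (1,4,4,4) → sorted (1,4,4,4): b_2=4>2, not a PF.
Total 256; non-PF = 256−125 = 131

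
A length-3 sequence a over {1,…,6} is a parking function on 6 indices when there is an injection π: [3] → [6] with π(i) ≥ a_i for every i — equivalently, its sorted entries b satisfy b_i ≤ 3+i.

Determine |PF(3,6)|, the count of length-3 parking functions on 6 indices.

196

|PF| = (6−3+1)·(6+1)^(3−1) = 4·49 = 196 (Pollak)
One tuple (1,5,1) → sorted (1,1,5): b_i ≤ 3+i ∀i, a PF.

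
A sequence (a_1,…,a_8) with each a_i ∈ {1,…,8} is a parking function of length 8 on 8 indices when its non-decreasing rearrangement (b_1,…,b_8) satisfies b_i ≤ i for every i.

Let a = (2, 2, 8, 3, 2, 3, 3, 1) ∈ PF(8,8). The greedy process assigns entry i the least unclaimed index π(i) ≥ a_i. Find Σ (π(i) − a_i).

Σπ(i) = 1+…+8 = 36; Σa = 2+2+8+3+2+3+3+1 = 24; disp = 36−24 = 12.

12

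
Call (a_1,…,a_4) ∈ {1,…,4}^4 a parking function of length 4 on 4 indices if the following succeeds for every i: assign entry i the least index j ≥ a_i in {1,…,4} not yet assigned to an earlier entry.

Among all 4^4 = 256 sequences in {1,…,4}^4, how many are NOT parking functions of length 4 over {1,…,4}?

|PF| = (4−4+1)·(4+1)^(4−1) = 1×125 = 125 [KW]
One tuple (4,3,3,3) → sorted (3,3,3,4): b_1=3>1, not a PF.
So 256 − 125 = 131 fail.

131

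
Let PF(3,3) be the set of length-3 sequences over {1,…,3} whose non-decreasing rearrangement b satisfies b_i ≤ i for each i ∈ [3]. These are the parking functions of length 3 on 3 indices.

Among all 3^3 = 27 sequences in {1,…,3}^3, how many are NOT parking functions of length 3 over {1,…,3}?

11

|PF| = (3+1−3)·(3+1)^{3−1} = 1·16 = 16 (Pollak)
One tuple (3,3,3) → sorted (3,3,3): b_1=3>1, not a PF.
So 27 − 16 = 11 fail.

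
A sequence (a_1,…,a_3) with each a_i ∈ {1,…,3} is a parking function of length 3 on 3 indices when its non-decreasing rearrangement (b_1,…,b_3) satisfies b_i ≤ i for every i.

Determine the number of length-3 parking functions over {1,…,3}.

16

Count = 1·4^2 = 1·16 = 16 (Pollak)
E.g. (1,3,1) → sorted (1,1,3): b_i ≤ i ∀i, a PF.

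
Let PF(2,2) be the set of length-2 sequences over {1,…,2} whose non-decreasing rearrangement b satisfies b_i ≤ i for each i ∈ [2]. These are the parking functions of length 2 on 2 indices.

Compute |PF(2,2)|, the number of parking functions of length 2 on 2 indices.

Count = (2−2+1)·(2+1)^(2−1) = 1×3 = 3 (Konheim–Weiss)
Example (1,1) → sorted (1,1): b_i ≤ i ∀i, a PF.

3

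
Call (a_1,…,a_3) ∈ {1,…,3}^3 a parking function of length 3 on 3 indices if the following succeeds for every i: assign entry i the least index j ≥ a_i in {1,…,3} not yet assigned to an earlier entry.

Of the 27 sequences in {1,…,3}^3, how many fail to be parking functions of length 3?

|PF(3,3)| = (3+1−3)·(3+1)^{3−1} = 1 · 16 = 16 [KW]
Check (2,2,2) → sorted (2,2,2): b_1=2>1, not a PF.
3^3 − 16 = 27 − 16 = 11

11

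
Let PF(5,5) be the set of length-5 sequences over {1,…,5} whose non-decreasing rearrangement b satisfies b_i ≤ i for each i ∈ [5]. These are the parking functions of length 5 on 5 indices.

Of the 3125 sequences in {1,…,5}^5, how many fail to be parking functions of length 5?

Count = (5−5+1)·(5+1)^(5−1) = 1·1296 = 1296 (Pollak)
Example (5,5,4,2,5) → sorted (2,4,5,5,5): b_1=2>1, not a PF.
5^5 − 1296 = 3125 − 1296 = 1829

1829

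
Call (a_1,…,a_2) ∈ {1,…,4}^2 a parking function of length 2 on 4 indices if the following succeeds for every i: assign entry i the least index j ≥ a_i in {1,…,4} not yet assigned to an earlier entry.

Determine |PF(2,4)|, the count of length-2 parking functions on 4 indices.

15

|PF(2,4)| = 3·5^1 = 3 · 5 = 15 [KW]
Check (1,2) → sorted (1,2): b_i ≤ 2+i ∀i, a PF.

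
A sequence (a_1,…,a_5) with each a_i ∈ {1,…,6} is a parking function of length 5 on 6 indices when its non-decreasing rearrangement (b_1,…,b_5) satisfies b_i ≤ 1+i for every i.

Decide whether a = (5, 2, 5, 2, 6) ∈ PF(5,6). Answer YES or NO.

Sorted: b = (2, 2, 5, 5, 6).
  b_1=2 ≤ 2
  b_2=2 ≤ 3
  b_3=5 > 4
  fails at i=3 ⇒ NO

NO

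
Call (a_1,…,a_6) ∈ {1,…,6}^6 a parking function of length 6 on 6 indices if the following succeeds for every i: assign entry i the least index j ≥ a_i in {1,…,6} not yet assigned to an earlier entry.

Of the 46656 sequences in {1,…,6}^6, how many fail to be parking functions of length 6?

29849

#PF = (7−6)·7^(6−1) = 1·16807 = 16807 (Konheim–Weiss)
Example (6,6,2,2,2,4) → sorted (2,2,2,4,6,6): b_1=2>1, not a PF.
Total 46656; non-PF = 46656−16807 = 29849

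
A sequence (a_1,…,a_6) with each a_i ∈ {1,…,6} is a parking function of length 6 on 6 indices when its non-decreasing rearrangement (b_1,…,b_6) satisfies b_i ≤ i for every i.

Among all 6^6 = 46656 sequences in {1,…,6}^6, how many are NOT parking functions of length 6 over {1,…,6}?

29849

|PF| = 1·7^5 = 1×16807 = 16807
Example (5,3,4,6,3,5) → sorted (3,3,4,5,5,6): b_1=3>1, not a PF.
Total 46656; non-PF = 46656−16807 = 29849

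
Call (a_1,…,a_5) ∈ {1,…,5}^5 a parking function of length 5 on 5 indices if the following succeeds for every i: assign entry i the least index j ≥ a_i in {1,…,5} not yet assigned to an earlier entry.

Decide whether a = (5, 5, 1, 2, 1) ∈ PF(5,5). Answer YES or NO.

Order a: b = (1, 1, 2, 5, 5).
  b_1=1 ≤ 1
  b_2=1 ≤ 2
  b_3=2 ≤ 3
  b_4=5 > 4
  fails at i=4 ⇒ NO

NO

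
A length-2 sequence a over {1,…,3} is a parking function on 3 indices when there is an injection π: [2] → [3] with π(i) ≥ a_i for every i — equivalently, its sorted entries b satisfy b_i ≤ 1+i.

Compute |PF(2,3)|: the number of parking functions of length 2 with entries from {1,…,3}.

8

|PF| = (4−2)·4^(2−1) = 2 · 4 = 8 (Konheim–Weiss)
Check (1,2) → sorted (1,2): b_i ≤ 1+i ∀i, a PF.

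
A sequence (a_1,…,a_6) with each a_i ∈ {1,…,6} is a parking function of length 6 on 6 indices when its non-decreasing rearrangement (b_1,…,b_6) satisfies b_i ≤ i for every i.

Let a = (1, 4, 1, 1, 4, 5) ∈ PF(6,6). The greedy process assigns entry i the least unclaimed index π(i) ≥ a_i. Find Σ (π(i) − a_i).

Σπ = 21 ({1..6} each once); Σa = 1+4+1+1+4+5 = 16; disp = 21−16 = 5.

5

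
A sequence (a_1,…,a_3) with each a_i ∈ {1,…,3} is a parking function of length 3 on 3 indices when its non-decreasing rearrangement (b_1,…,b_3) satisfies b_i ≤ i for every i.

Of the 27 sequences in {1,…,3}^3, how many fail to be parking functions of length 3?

11

#PF = (4−3)·4^(3−1) = 1·16 = 16 (Konheim–Weiss)
E.g. (2,3,2) → sorted (2,2,3): b_1=2>1, not a PF.
3^3 − 16 = 27 − 16 = 11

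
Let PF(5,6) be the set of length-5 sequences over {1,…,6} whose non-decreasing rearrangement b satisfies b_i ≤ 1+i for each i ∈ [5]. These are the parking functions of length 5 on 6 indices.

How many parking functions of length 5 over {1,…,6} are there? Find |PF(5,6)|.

Count = (6+1−5)·(6+1)^{5−1} = 2×2401 = 4802
One tuple (3,1,2,4,6) → sorted (1,2,3,4,6): b_i ≤ 1+i ∀i, a PF.

4802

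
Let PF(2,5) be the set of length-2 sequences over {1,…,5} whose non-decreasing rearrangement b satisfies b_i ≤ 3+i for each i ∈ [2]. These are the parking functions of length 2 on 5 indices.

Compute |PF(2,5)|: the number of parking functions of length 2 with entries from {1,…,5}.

24

#PF = (5+1−2)·(5+1)^{2−1} = 4·6 = 24
One tuple (3,4) → sorted (3,4): b_i ≤ 3+i ∀i, a PF.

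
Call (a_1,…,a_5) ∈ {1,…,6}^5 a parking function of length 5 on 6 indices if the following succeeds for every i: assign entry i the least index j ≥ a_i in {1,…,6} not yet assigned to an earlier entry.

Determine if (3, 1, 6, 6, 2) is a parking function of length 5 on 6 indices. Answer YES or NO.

Sorted: b = (1, 2, 3, 6, 6).
  b_1=1 ≤ 2
  b_2=2 ≤ 3
  b_3=3 ≤ 4
  b_4=6 > 5
  fails at i=4 ⇒ NO

NO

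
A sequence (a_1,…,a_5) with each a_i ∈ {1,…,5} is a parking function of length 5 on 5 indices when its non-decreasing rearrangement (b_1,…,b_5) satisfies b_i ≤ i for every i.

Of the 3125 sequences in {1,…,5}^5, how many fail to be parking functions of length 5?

#PF = 1·6^4 = 1×1296 = 1296
E.g. (3,2,1,5,5) → sorted (1,2,3,5,5): b_4=5>4, not a PF.
So 3125 − 1296 = 1829 fail.

1829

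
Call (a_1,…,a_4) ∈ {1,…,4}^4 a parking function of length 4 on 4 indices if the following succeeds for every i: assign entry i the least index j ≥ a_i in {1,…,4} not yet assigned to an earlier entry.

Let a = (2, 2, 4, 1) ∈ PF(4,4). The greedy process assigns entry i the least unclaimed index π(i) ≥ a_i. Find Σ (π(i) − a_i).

1

Σπ = 4·5/2 = 10 (π permutes [4]); Σa = 2+2+4+1 = 9; disp = 10−9 = 1.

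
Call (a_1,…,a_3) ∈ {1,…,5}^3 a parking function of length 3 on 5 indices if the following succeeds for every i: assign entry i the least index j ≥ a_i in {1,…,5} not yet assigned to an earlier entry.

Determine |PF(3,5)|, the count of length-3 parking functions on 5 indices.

#PF = (5+1−3)·(5+1)^{3−1} = 3 · 36 = 108
Check (4,3,2) → sorted (2,3,4): b_i ≤ 2+i ∀i, a PF.

108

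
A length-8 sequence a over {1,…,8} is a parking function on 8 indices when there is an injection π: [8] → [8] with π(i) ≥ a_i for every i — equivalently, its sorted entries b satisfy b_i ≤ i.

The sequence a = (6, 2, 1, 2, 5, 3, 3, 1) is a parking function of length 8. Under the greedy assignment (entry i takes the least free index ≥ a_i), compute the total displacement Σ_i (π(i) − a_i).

Σπ = 8·9/2 = 36 (π permutes [8]); Σa = 6+2+1+2+5+3+3+1 = 23; disp = 36−23 = 13.

13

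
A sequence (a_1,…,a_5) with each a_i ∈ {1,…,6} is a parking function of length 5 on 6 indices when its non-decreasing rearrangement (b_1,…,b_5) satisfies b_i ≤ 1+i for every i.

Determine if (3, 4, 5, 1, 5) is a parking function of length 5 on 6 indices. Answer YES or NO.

YES

Sorted: b = (1, 3, 4, 5, 5).
  b_1=1 ≤ 2
  b_2=3 ≤ 3
  b_3=4 ≤ 4
  b_4=5 ≤ 5
  b_5=5 ≤ 6
All bounds hold ⇒ YES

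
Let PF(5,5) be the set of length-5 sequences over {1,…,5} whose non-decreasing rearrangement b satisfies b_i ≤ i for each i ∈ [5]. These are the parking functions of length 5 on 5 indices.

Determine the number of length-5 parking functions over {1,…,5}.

1296

Count = 1·6^4 = 1 · 1296 = 1296
E.g. (2,5,1,3,1) → sorted (1,1,2,3,5): b_i ≤ i ∀i, a PF.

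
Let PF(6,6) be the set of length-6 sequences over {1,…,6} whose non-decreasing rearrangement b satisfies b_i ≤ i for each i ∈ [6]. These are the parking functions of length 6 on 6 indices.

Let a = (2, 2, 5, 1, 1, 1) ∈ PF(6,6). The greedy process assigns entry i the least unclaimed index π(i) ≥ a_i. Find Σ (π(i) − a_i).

Σπ = 21 ({1..6} each once); Σa = 2+2+5+1+1+1 = 12; disp = 21−12 = 9.

9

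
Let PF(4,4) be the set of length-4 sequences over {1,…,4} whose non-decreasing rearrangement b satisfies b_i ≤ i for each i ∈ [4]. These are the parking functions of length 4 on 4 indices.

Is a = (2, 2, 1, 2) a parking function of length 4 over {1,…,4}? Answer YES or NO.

Sorted: b = (1, 2, 2, 2).
  b_1=1 ≤ 1
  b_2=2 ≤ 2
  b_3=2 ≤ 3
  b_4=2 ≤ 4
All bounds hold ⇒ YES

YES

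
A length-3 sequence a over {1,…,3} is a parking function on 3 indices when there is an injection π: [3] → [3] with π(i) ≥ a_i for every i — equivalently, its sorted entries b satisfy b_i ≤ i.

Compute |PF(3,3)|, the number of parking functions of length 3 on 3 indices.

16

Count = (3+1−3)·(3+1)^{3−1} = 1×16 = 16
One tuple (1,1,2) → sorted (1,1,2): b_i ≤ i ∀i, a PF.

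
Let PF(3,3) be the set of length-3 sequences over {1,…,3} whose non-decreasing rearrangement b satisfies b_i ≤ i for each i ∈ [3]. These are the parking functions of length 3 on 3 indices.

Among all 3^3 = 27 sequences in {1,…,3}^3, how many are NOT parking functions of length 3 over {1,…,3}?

11

|PF| = (4−3)·4^(3−1) = 1·16 = 16
E.g. (2,3,2) → sorted (2,2,3): b_1=2>1, not a PF.
3^3 − 16 = 27 − 16 = 11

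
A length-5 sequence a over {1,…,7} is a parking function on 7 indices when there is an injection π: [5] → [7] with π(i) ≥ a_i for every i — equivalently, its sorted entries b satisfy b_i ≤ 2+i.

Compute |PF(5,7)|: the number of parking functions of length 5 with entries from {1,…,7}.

12288

#PF = (8−5)·8^(5−1) = 3×4096 = 12288
Example (3,1,4,6,5) → sorted (1,3,4,5,6): b_i ≤ 2+i ∀i, a PF.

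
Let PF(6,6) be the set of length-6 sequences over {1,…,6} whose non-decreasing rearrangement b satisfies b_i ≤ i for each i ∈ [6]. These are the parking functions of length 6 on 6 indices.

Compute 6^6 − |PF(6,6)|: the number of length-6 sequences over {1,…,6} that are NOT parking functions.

29849

|PF(6,6)| = 1·7^5 = 1×16807 = 16807 (Pollak)
Check (4,5,4,6,4,5) → sorted (4,4,4,5,5,6): b_1=4>1, not a PF.
So 46656 − 16807 = 29849 fail.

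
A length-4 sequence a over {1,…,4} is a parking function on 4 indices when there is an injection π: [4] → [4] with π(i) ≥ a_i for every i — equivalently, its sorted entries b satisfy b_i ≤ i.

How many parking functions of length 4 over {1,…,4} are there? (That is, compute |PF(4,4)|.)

125

|PF(4,4)| = (4+1−4)·(4+1)^{4−1} = 1 · 125 = 125 [KW]
E.g. (4,3,1,1) → sorted (1,1,3,4): b_i ≤ i ∀i, a PF.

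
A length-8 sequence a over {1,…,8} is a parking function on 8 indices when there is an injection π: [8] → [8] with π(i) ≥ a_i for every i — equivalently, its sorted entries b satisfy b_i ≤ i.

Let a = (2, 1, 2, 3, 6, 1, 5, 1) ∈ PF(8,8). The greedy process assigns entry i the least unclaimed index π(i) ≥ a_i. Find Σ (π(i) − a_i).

15

Σπ(i) = 1+…+8 = 36; Σa = 2+1+2+3+6+1+5+1 = 21; disp = 36−21 = 15.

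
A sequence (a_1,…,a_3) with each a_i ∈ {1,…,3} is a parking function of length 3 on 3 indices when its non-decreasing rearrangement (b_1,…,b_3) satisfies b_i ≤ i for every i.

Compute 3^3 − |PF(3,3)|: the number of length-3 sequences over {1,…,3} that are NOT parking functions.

11

Count = (3−3+1)·(3+1)^(3−1) = 1×16 = 16 (Pollak)
One tuple (2,3,3) → sorted (2,3,3): b_1=2>1, not a PF.
So 27 − 16 = 11 fail.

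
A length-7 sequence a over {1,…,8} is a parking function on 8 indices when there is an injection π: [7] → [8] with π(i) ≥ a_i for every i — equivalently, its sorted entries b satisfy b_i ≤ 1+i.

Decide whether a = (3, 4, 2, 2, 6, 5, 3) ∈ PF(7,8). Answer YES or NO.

Rearranged: b = (2, 2, 3, 3, 4, 5, 6).
  b_1=2 ≤ 2
  b_2=2 ≤ 3
  b_3=3 ≤ 4
  b_4=3 ≤ 5
  b_5=4 ≤ 6
  b_6=5 ≤ 7
  b_7=6 ≤ 8
All bounds hold ⇒ YES

YES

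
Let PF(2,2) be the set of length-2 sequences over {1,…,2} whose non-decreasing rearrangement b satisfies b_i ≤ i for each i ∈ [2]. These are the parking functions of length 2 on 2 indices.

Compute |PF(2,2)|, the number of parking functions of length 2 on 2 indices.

3

|PF(2,2)| = (3−2)·3^(2−1) = 1·3 = 3 [KW]
One tuple (1,1) → sorted (1,1): b_i ≤ i ∀i, a PF.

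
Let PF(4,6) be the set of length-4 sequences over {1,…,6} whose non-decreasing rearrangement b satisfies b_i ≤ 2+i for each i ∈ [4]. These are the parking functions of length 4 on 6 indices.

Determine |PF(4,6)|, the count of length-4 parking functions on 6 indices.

#PF = (6−4+1)·(6+1)^(4−1) = 3×343 = 1029
Check (2,5,2,6) → sorted (2,2,5,6): b_i ≤ 2+i ∀i, a PF.

1029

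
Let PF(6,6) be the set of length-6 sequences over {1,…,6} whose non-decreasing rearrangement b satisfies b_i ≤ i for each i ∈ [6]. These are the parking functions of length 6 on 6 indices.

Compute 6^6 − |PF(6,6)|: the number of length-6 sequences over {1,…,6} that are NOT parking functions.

|PF| = (6−6+1)·(6+1)^(6−1) = 1 · 16807 = 16807 (Konheim–Weiss)
Example (6,5,3,6,2,6) → sorted (2,3,5,6,6,6): b_1=2>1, not a PF.
So 46656 − 16807 = 29849 fail.

29849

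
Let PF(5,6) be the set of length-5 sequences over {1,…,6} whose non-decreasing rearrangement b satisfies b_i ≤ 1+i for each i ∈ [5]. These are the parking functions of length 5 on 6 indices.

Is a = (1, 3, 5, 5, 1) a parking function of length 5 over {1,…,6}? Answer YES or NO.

Order a: b = (1, 1, 3, 5, 5).
  b_1=1 ≤ 2
  b_2=1 ≤ 3
  b_3=3 ≤ 4
  b_4=5 ≤ 5
  b_5=5 ≤ 6
All bounds hold ⇒ YES

YES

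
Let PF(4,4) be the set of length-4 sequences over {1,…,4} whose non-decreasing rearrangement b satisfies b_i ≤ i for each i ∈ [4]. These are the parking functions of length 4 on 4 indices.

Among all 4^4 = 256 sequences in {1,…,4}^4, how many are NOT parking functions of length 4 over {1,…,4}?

131

|PF(4,4)| = 1·5^3 = 1·125 = 125 [KW]
Check (4,3,3,4) → sorted (3,3,4,4): b_1=3>1, not a PF.
Total 256; non-PF = 256−125 = 131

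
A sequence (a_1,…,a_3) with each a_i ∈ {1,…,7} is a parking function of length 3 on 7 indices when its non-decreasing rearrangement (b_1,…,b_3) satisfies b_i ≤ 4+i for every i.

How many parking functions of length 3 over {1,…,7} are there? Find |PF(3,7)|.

320

|PF(3,7)| = (7+1−3)·(7+1)^{3−1} = 5 · 64 = 320 (Konheim–Weiss)
E.g. (1,6,6) → sorted (1,6,6): b_i ≤ 4+i ∀i, a PF.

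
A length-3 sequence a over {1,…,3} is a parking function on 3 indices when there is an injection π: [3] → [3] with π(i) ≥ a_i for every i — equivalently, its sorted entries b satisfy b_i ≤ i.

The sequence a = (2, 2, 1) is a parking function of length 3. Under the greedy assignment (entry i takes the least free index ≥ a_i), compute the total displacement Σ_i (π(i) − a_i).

Σπ = 6 ({1..3} each once); Σa = 2+2+1 = 5; disp = 6−5 = 1.

1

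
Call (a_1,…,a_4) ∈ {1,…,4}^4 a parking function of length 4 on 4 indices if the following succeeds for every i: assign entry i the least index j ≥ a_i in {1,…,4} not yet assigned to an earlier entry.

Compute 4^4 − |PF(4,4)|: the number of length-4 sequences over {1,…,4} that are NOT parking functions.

#PF = 1·5^3 = 1×125 = 125 [KW]
E.g. (4,3,4,4) → sorted (3,4,4,4): b_1=3>1, not a PF.
Total 256; non-PF = 256−125 = 131

131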